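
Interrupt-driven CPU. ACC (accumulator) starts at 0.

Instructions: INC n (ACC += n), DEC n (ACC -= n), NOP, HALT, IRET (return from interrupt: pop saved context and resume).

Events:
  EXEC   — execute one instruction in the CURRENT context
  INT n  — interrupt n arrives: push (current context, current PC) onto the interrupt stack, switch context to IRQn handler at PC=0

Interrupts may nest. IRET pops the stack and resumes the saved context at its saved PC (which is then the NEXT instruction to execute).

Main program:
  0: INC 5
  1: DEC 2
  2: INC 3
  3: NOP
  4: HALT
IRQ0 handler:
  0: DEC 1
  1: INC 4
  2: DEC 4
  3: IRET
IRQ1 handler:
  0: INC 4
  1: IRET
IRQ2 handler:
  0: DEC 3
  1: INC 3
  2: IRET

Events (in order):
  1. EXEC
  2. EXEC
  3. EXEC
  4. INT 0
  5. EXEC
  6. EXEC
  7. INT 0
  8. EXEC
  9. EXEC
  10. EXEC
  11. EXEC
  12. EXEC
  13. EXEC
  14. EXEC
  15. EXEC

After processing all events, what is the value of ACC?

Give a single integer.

Event 1 (EXEC): [MAIN] PC=0: INC 5 -> ACC=5
Event 2 (EXEC): [MAIN] PC=1: DEC 2 -> ACC=3
Event 3 (EXEC): [MAIN] PC=2: INC 3 -> ACC=6
Event 4 (INT 0): INT 0 arrives: push (MAIN, PC=3), enter IRQ0 at PC=0 (depth now 1)
Event 5 (EXEC): [IRQ0] PC=0: DEC 1 -> ACC=5
Event 6 (EXEC): [IRQ0] PC=1: INC 4 -> ACC=9
Event 7 (INT 0): INT 0 arrives: push (IRQ0, PC=2), enter IRQ0 at PC=0 (depth now 2)
Event 8 (EXEC): [IRQ0] PC=0: DEC 1 -> ACC=8
Event 9 (EXEC): [IRQ0] PC=1: INC 4 -> ACC=12
Event 10 (EXEC): [IRQ0] PC=2: DEC 4 -> ACC=8
Event 11 (EXEC): [IRQ0] PC=3: IRET -> resume IRQ0 at PC=2 (depth now 1)
Event 12 (EXEC): [IRQ0] PC=2: DEC 4 -> ACC=4
Event 13 (EXEC): [IRQ0] PC=3: IRET -> resume MAIN at PC=3 (depth now 0)
Event 14 (EXEC): [MAIN] PC=3: NOP
Event 15 (EXEC): [MAIN] PC=4: HALT

Answer: 4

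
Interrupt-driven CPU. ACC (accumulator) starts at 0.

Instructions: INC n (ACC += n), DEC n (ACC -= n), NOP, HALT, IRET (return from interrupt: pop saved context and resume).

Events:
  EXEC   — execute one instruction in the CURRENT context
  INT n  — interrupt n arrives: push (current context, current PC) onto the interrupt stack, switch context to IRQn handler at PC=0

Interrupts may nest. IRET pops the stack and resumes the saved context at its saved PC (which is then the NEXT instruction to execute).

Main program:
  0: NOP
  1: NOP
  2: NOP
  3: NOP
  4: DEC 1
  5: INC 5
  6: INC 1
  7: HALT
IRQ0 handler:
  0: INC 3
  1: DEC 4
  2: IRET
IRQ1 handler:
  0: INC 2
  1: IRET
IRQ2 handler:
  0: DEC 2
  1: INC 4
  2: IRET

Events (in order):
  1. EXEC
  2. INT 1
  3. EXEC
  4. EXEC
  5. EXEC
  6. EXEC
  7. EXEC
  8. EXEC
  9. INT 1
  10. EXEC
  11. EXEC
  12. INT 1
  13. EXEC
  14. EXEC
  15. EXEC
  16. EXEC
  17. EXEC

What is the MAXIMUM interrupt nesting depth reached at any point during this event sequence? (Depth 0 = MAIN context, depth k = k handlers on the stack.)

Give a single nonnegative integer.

Answer: 1

Derivation:
Event 1 (EXEC): [MAIN] PC=0: NOP [depth=0]
Event 2 (INT 1): INT 1 arrives: push (MAIN, PC=1), enter IRQ1 at PC=0 (depth now 1) [depth=1]
Event 3 (EXEC): [IRQ1] PC=0: INC 2 -> ACC=2 [depth=1]
Event 4 (EXEC): [IRQ1] PC=1: IRET -> resume MAIN at PC=1 (depth now 0) [depth=0]
Event 5 (EXEC): [MAIN] PC=1: NOP [depth=0]
Event 6 (EXEC): [MAIN] PC=2: NOP [depth=0]
Event 7 (EXEC): [MAIN] PC=3: NOP [depth=0]
Event 8 (EXEC): [MAIN] PC=4: DEC 1 -> ACC=1 [depth=0]
Event 9 (INT 1): INT 1 arrives: push (MAIN, PC=5), enter IRQ1 at PC=0 (depth now 1) [depth=1]
Event 10 (EXEC): [IRQ1] PC=0: INC 2 -> ACC=3 [depth=1]
Event 11 (EXEC): [IRQ1] PC=1: IRET -> resume MAIN at PC=5 (depth now 0) [depth=0]
Event 12 (INT 1): INT 1 arrives: push (MAIN, PC=5), enter IRQ1 at PC=0 (depth now 1) [depth=1]
Event 13 (EXEC): [IRQ1] PC=0: INC 2 -> ACC=5 [depth=1]
Event 14 (EXEC): [IRQ1] PC=1: IRET -> resume MAIN at PC=5 (depth now 0) [depth=0]
Event 15 (EXEC): [MAIN] PC=5: INC 5 -> ACC=10 [depth=0]
Event 16 (EXEC): [MAIN] PC=6: INC 1 -> ACC=11 [depth=0]
Event 17 (EXEC): [MAIN] PC=7: HALT [depth=0]
Max depth observed: 1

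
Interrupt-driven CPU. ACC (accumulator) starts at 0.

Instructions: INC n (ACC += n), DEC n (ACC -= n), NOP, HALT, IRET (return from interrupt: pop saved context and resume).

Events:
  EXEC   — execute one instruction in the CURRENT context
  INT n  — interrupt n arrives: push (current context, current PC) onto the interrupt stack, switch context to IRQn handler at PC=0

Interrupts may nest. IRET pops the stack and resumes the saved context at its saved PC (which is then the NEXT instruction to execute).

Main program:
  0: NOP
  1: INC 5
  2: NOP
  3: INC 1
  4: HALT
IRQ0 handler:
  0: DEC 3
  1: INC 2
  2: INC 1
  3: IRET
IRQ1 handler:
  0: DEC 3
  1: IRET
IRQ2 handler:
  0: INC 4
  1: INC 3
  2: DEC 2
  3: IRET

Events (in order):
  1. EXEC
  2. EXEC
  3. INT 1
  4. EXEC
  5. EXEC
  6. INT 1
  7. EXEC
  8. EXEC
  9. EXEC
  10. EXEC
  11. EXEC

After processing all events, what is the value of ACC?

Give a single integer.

Event 1 (EXEC): [MAIN] PC=0: NOP
Event 2 (EXEC): [MAIN] PC=1: INC 5 -> ACC=5
Event 3 (INT 1): INT 1 arrives: push (MAIN, PC=2), enter IRQ1 at PC=0 (depth now 1)
Event 4 (EXEC): [IRQ1] PC=0: DEC 3 -> ACC=2
Event 5 (EXEC): [IRQ1] PC=1: IRET -> resume MAIN at PC=2 (depth now 0)
Event 6 (INT 1): INT 1 arrives: push (MAIN, PC=2), enter IRQ1 at PC=0 (depth now 1)
Event 7 (EXEC): [IRQ1] PC=0: DEC 3 -> ACC=-1
Event 8 (EXEC): [IRQ1] PC=1: IRET -> resume MAIN at PC=2 (depth now 0)
Event 9 (EXEC): [MAIN] PC=2: NOP
Event 10 (EXEC): [MAIN] PC=3: INC 1 -> ACC=0
Event 11 (EXEC): [MAIN] PC=4: HALT

Answer: 0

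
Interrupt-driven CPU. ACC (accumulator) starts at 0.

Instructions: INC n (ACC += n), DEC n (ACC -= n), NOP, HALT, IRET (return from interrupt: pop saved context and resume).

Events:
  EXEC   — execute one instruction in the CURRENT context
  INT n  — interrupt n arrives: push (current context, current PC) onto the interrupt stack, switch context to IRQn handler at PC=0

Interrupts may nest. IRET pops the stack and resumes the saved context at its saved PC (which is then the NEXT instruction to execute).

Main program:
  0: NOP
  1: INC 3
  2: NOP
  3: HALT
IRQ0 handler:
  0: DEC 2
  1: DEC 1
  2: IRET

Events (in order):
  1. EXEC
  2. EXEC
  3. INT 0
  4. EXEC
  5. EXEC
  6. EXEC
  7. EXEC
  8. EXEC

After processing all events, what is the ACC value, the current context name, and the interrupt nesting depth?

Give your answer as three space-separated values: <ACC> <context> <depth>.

Event 1 (EXEC): [MAIN] PC=0: NOP
Event 2 (EXEC): [MAIN] PC=1: INC 3 -> ACC=3
Event 3 (INT 0): INT 0 arrives: push (MAIN, PC=2), enter IRQ0 at PC=0 (depth now 1)
Event 4 (EXEC): [IRQ0] PC=0: DEC 2 -> ACC=1
Event 5 (EXEC): [IRQ0] PC=1: DEC 1 -> ACC=0
Event 6 (EXEC): [IRQ0] PC=2: IRET -> resume MAIN at PC=2 (depth now 0)
Event 7 (EXEC): [MAIN] PC=2: NOP
Event 8 (EXEC): [MAIN] PC=3: HALT

Answer: 0 MAIN 0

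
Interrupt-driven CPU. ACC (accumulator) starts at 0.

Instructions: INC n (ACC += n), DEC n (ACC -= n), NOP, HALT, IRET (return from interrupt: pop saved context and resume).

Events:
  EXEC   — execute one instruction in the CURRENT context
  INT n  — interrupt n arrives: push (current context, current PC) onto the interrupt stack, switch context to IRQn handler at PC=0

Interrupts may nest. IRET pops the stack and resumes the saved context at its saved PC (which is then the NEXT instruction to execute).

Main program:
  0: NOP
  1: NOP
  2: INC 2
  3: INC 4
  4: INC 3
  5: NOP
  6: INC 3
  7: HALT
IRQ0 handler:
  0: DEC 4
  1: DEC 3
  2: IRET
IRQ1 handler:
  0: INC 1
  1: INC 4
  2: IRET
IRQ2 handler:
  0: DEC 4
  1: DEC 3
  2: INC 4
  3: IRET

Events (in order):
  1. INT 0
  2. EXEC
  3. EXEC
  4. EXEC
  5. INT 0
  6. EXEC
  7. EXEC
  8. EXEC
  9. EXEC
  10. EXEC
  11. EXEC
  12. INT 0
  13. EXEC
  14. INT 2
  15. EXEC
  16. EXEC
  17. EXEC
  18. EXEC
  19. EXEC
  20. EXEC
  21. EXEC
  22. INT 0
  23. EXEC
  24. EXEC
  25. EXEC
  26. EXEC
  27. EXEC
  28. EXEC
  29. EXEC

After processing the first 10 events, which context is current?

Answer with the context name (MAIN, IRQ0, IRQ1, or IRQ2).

Answer: MAIN

Derivation:
Event 1 (INT 0): INT 0 arrives: push (MAIN, PC=0), enter IRQ0 at PC=0 (depth now 1)
Event 2 (EXEC): [IRQ0] PC=0: DEC 4 -> ACC=-4
Event 3 (EXEC): [IRQ0] PC=1: DEC 3 -> ACC=-7
Event 4 (EXEC): [IRQ0] PC=2: IRET -> resume MAIN at PC=0 (depth now 0)
Event 5 (INT 0): INT 0 arrives: push (MAIN, PC=0), enter IRQ0 at PC=0 (depth now 1)
Event 6 (EXEC): [IRQ0] PC=0: DEC 4 -> ACC=-11
Event 7 (EXEC): [IRQ0] PC=1: DEC 3 -> ACC=-14
Event 8 (EXEC): [IRQ0] PC=2: IRET -> resume MAIN at PC=0 (depth now 0)
Event 9 (EXEC): [MAIN] PC=0: NOP
Event 10 (EXEC): [MAIN] PC=1: NOP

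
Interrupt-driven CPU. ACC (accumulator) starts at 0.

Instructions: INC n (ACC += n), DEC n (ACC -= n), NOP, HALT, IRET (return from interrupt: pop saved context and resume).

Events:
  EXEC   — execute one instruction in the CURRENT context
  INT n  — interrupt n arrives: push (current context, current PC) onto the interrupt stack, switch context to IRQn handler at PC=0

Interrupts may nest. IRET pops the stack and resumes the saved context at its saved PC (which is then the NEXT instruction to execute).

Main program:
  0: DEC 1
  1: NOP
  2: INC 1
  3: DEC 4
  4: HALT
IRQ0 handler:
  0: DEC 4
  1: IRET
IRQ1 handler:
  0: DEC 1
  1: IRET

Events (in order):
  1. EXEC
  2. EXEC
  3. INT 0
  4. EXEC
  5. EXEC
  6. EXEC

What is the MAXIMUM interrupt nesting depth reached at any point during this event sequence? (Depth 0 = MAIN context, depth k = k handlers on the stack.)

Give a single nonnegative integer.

Event 1 (EXEC): [MAIN] PC=0: DEC 1 -> ACC=-1 [depth=0]
Event 2 (EXEC): [MAIN] PC=1: NOP [depth=0]
Event 3 (INT 0): INT 0 arrives: push (MAIN, PC=2), enter IRQ0 at PC=0 (depth now 1) [depth=1]
Event 4 (EXEC): [IRQ0] PC=0: DEC 4 -> ACC=-5 [depth=1]
Event 5 (EXEC): [IRQ0] PC=1: IRET -> resume MAIN at PC=2 (depth now 0) [depth=0]
Event 6 (EXEC): [MAIN] PC=2: INC 1 -> ACC=-4 [depth=0]
Max depth observed: 1

Answer: 1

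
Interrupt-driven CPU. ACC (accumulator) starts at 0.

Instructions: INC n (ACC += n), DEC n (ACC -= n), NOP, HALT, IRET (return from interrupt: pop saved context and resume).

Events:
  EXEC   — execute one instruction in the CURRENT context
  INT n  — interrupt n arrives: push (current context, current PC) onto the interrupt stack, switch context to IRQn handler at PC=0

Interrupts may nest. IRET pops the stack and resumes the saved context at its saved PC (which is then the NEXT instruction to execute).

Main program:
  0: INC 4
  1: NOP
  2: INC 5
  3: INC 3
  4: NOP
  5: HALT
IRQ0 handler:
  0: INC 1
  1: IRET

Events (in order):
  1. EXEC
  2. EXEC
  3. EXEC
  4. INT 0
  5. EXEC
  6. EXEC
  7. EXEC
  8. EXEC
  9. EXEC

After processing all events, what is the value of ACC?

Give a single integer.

Event 1 (EXEC): [MAIN] PC=0: INC 4 -> ACC=4
Event 2 (EXEC): [MAIN] PC=1: NOP
Event 3 (EXEC): [MAIN] PC=2: INC 5 -> ACC=9
Event 4 (INT 0): INT 0 arrives: push (MAIN, PC=3), enter IRQ0 at PC=0 (depth now 1)
Event 5 (EXEC): [IRQ0] PC=0: INC 1 -> ACC=10
Event 6 (EXEC): [IRQ0] PC=1: IRET -> resume MAIN at PC=3 (depth now 0)
Event 7 (EXEC): [MAIN] PC=3: INC 3 -> ACC=13
Event 8 (EXEC): [MAIN] PC=4: NOP
Event 9 (EXEC): [MAIN] PC=5: HALT

Answer: 13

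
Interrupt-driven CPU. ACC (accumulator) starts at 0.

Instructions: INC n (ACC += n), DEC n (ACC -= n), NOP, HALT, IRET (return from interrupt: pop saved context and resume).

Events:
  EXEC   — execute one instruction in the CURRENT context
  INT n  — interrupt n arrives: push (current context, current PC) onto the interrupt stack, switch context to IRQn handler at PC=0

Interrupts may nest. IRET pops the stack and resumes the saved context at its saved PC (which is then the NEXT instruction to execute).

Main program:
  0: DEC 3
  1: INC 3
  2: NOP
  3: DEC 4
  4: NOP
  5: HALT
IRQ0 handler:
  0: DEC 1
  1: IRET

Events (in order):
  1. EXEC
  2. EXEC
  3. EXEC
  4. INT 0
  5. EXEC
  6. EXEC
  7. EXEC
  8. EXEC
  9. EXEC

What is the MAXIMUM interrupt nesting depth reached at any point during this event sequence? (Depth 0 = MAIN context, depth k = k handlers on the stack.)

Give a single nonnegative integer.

Answer: 1

Derivation:
Event 1 (EXEC): [MAIN] PC=0: DEC 3 -> ACC=-3 [depth=0]
Event 2 (EXEC): [MAIN] PC=1: INC 3 -> ACC=0 [depth=0]
Event 3 (EXEC): [MAIN] PC=2: NOP [depth=0]
Event 4 (INT 0): INT 0 arrives: push (MAIN, PC=3), enter IRQ0 at PC=0 (depth now 1) [depth=1]
Event 5 (EXEC): [IRQ0] PC=0: DEC 1 -> ACC=-1 [depth=1]
Event 6 (EXEC): [IRQ0] PC=1: IRET -> resume MAIN at PC=3 (depth now 0) [depth=0]
Event 7 (EXEC): [MAIN] PC=3: DEC 4 -> ACC=-5 [depth=0]
Event 8 (EXEC): [MAIN] PC=4: NOP [depth=0]
Event 9 (EXEC): [MAIN] PC=5: HALT [depth=0]
Max depth observed: 1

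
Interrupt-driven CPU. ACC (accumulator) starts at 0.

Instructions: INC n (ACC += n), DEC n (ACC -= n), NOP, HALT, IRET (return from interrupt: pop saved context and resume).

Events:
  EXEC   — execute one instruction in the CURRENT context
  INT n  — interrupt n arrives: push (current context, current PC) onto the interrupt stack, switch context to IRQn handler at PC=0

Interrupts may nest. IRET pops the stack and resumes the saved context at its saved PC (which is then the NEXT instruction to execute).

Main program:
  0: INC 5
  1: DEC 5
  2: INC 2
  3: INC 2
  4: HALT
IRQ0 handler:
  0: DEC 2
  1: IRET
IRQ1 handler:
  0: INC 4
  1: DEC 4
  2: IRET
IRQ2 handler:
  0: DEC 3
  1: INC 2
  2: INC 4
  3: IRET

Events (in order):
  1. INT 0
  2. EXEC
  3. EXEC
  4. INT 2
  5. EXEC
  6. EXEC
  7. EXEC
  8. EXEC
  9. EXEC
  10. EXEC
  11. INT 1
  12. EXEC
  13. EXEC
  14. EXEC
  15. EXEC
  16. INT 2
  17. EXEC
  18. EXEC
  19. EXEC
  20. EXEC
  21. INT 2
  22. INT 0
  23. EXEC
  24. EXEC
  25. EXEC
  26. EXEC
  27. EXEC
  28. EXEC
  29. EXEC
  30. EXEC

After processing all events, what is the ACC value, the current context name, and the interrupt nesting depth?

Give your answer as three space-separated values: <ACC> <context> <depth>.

Answer: 9 MAIN 0

Derivation:
Event 1 (INT 0): INT 0 arrives: push (MAIN, PC=0), enter IRQ0 at PC=0 (depth now 1)
Event 2 (EXEC): [IRQ0] PC=0: DEC 2 -> ACC=-2
Event 3 (EXEC): [IRQ0] PC=1: IRET -> resume MAIN at PC=0 (depth now 0)
Event 4 (INT 2): INT 2 arrives: push (MAIN, PC=0), enter IRQ2 at PC=0 (depth now 1)
Event 5 (EXEC): [IRQ2] PC=0: DEC 3 -> ACC=-5
Event 6 (EXEC): [IRQ2] PC=1: INC 2 -> ACC=-3
Event 7 (EXEC): [IRQ2] PC=2: INC 4 -> ACC=1
Event 8 (EXEC): [IRQ2] PC=3: IRET -> resume MAIN at PC=0 (depth now 0)
Event 9 (EXEC): [MAIN] PC=0: INC 5 -> ACC=6
Event 10 (EXEC): [MAIN] PC=1: DEC 5 -> ACC=1
Event 11 (INT 1): INT 1 arrives: push (MAIN, PC=2), enter IRQ1 at PC=0 (depth now 1)
Event 12 (EXEC): [IRQ1] PC=0: INC 4 -> ACC=5
Event 13 (EXEC): [IRQ1] PC=1: DEC 4 -> ACC=1
Event 14 (EXEC): [IRQ1] PC=2: IRET -> resume MAIN at PC=2 (depth now 0)
Event 15 (EXEC): [MAIN] PC=2: INC 2 -> ACC=3
Event 16 (INT 2): INT 2 arrives: push (MAIN, PC=3), enter IRQ2 at PC=0 (depth now 1)
Event 17 (EXEC): [IRQ2] PC=0: DEC 3 -> ACC=0
Event 18 (EXEC): [IRQ2] PC=1: INC 2 -> ACC=2
Event 19 (EXEC): [IRQ2] PC=2: INC 4 -> ACC=6
Event 20 (EXEC): [IRQ2] PC=3: IRET -> resume MAIN at PC=3 (depth now 0)
Event 21 (INT 2): INT 2 arrives: push (MAIN, PC=3), enter IRQ2 at PC=0 (depth now 1)
Event 22 (INT 0): INT 0 arrives: push (IRQ2, PC=0), enter IRQ0 at PC=0 (depth now 2)
Event 23 (EXEC): [IRQ0] PC=0: DEC 2 -> ACC=4
Event 24 (EXEC): [IRQ0] PC=1: IRET -> resume IRQ2 at PC=0 (depth now 1)
Event 25 (EXEC): [IRQ2] PC=0: DEC 3 -> ACC=1
Event 26 (EXEC): [IRQ2] PC=1: INC 2 -> ACC=3
Event 27 (EXEC): [IRQ2] PC=2: INC 4 -> ACC=7
Event 28 (EXEC): [IRQ2] PC=3: IRET -> resume MAIN at PC=3 (depth now 0)
Event 29 (EXEC): [MAIN] PC=3: INC 2 -> ACC=9
Event 30 (EXEC): [MAIN] PC=4: HALT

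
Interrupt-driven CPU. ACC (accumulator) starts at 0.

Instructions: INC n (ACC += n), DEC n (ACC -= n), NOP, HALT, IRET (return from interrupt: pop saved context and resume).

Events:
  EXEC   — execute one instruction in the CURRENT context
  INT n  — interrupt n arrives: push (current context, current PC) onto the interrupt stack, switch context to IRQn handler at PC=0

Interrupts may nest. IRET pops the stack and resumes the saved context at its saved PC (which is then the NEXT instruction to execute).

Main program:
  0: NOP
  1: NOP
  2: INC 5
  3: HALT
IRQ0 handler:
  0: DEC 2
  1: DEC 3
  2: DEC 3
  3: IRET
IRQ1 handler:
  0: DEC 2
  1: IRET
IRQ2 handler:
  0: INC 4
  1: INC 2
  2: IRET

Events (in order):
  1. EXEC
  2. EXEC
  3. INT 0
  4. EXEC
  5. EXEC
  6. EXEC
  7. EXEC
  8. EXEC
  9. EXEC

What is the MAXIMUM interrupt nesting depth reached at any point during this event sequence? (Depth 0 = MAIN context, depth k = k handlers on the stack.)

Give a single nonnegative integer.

Answer: 1

Derivation:
Event 1 (EXEC): [MAIN] PC=0: NOP [depth=0]
Event 2 (EXEC): [MAIN] PC=1: NOP [depth=0]
Event 3 (INT 0): INT 0 arrives: push (MAIN, PC=2), enter IRQ0 at PC=0 (depth now 1) [depth=1]
Event 4 (EXEC): [IRQ0] PC=0: DEC 2 -> ACC=-2 [depth=1]
Event 5 (EXEC): [IRQ0] PC=1: DEC 3 -> ACC=-5 [depth=1]
Event 6 (EXEC): [IRQ0] PC=2: DEC 3 -> ACC=-8 [depth=1]
Event 7 (EXEC): [IRQ0] PC=3: IRET -> resume MAIN at PC=2 (depth now 0) [depth=0]
Event 8 (EXEC): [MAIN] PC=2: INC 5 -> ACC=-3 [depth=0]
Event 9 (EXEC): [MAIN] PC=3: HALT [depth=0]
Max depth observed: 1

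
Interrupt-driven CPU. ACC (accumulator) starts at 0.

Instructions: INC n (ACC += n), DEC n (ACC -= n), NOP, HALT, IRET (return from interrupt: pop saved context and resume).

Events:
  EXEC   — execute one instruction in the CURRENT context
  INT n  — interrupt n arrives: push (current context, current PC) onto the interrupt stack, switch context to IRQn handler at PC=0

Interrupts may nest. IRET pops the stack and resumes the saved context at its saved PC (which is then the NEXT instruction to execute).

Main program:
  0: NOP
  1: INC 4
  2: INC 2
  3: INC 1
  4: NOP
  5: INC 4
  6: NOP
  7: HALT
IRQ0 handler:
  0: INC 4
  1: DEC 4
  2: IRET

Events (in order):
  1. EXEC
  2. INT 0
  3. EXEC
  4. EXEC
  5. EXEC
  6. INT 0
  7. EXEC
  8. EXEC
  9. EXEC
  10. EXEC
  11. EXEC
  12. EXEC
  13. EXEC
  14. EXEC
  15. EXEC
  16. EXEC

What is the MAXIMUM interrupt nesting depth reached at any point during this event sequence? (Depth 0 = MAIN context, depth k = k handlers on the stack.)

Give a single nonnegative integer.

Answer: 1

Derivation:
Event 1 (EXEC): [MAIN] PC=0: NOP [depth=0]
Event 2 (INT 0): INT 0 arrives: push (MAIN, PC=1), enter IRQ0 at PC=0 (depth now 1) [depth=1]
Event 3 (EXEC): [IRQ0] PC=0: INC 4 -> ACC=4 [depth=1]
Event 4 (EXEC): [IRQ0] PC=1: DEC 4 -> ACC=0 [depth=1]
Event 5 (EXEC): [IRQ0] PC=2: IRET -> resume MAIN at PC=1 (depth now 0) [depth=0]
Event 6 (INT 0): INT 0 arrives: push (MAIN, PC=1), enter IRQ0 at PC=0 (depth now 1) [depth=1]
Event 7 (EXEC): [IRQ0] PC=0: INC 4 -> ACC=4 [depth=1]
Event 8 (EXEC): [IRQ0] PC=1: DEC 4 -> ACC=0 [depth=1]
Event 9 (EXEC): [IRQ0] PC=2: IRET -> resume MAIN at PC=1 (depth now 0) [depth=0]
Event 10 (EXEC): [MAIN] PC=1: INC 4 -> ACC=4 [depth=0]
Event 11 (EXEC): [MAIN] PC=2: INC 2 -> ACC=6 [depth=0]
Event 12 (EXEC): [MAIN] PC=3: INC 1 -> ACC=7 [depth=0]
Event 13 (EXEC): [MAIN] PC=4: NOP [depth=0]
Event 14 (EXEC): [MAIN] PC=5: INC 4 -> ACC=11 [depth=0]
Event 15 (EXEC): [MAIN] PC=6: NOP [depth=0]
Event 16 (EXEC): [MAIN] PC=7: HALT [depth=0]
Max depth observed: 1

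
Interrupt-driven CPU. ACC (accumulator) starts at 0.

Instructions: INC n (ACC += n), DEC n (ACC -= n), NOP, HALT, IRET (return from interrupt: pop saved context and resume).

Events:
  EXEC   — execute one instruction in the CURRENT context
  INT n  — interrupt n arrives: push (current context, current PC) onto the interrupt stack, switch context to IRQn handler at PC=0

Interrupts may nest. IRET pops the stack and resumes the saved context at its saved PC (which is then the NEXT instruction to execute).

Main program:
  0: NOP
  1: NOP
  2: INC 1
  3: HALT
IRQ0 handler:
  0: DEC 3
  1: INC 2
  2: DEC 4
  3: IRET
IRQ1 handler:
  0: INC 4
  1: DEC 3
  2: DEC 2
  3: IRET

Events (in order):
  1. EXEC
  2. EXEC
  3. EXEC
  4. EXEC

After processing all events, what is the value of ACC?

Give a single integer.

Event 1 (EXEC): [MAIN] PC=0: NOP
Event 2 (EXEC): [MAIN] PC=1: NOP
Event 3 (EXEC): [MAIN] PC=2: INC 1 -> ACC=1
Event 4 (EXEC): [MAIN] PC=3: HALT

Answer: 1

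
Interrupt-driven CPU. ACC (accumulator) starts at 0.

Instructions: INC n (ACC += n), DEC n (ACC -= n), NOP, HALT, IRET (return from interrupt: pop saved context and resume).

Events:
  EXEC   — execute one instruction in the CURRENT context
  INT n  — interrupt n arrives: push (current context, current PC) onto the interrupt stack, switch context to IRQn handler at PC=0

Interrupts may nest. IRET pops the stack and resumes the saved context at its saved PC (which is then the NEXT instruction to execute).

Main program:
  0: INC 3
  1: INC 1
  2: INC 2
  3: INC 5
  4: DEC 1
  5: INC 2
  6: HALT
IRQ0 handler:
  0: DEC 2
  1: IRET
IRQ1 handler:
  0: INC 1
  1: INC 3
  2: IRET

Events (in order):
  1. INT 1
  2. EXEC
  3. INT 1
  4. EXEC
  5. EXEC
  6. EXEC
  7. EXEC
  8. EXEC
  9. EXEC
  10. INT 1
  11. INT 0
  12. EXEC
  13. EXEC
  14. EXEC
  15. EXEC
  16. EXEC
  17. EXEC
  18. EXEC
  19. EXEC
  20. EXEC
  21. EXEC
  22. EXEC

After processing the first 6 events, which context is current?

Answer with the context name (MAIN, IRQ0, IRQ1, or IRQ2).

Event 1 (INT 1): INT 1 arrives: push (MAIN, PC=0), enter IRQ1 at PC=0 (depth now 1)
Event 2 (EXEC): [IRQ1] PC=0: INC 1 -> ACC=1
Event 3 (INT 1): INT 1 arrives: push (IRQ1, PC=1), enter IRQ1 at PC=0 (depth now 2)
Event 4 (EXEC): [IRQ1] PC=0: INC 1 -> ACC=2
Event 5 (EXEC): [IRQ1] PC=1: INC 3 -> ACC=5
Event 6 (EXEC): [IRQ1] PC=2: IRET -> resume IRQ1 at PC=1 (depth now 1)

Answer: IRQ1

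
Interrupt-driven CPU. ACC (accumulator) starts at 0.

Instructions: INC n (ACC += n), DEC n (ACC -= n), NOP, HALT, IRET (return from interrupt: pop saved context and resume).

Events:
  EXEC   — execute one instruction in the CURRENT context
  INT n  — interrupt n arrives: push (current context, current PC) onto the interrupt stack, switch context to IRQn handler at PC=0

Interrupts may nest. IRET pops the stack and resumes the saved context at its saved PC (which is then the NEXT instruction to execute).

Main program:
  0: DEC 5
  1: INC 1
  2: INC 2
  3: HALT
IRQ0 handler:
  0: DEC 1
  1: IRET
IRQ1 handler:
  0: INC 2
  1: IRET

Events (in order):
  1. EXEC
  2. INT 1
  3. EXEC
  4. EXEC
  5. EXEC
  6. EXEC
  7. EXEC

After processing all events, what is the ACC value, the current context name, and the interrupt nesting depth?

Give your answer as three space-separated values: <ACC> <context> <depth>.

Event 1 (EXEC): [MAIN] PC=0: DEC 5 -> ACC=-5
Event 2 (INT 1): INT 1 arrives: push (MAIN, PC=1), enter IRQ1 at PC=0 (depth now 1)
Event 3 (EXEC): [IRQ1] PC=0: INC 2 -> ACC=-3
Event 4 (EXEC): [IRQ1] PC=1: IRET -> resume MAIN at PC=1 (depth now 0)
Event 5 (EXEC): [MAIN] PC=1: INC 1 -> ACC=-2
Event 6 (EXEC): [MAIN] PC=2: INC 2 -> ACC=0
Event 7 (EXEC): [MAIN] PC=3: HALT

Answer: 0 MAIN 0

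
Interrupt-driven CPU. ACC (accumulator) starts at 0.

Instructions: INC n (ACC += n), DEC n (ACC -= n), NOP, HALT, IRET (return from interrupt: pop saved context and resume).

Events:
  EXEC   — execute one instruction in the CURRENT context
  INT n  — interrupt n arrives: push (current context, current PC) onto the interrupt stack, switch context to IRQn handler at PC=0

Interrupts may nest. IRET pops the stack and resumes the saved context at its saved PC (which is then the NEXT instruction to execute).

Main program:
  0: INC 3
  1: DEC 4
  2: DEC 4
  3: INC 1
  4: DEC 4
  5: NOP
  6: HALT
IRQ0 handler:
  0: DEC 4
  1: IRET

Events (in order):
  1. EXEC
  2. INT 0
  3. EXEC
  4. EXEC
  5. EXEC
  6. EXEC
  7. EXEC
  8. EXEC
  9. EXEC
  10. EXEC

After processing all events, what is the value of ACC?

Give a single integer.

Answer: -12

Derivation:
Event 1 (EXEC): [MAIN] PC=0: INC 3 -> ACC=3
Event 2 (INT 0): INT 0 arrives: push (MAIN, PC=1), enter IRQ0 at PC=0 (depth now 1)
Event 3 (EXEC): [IRQ0] PC=0: DEC 4 -> ACC=-1
Event 4 (EXEC): [IRQ0] PC=1: IRET -> resume MAIN at PC=1 (depth now 0)
Event 5 (EXEC): [MAIN] PC=1: DEC 4 -> ACC=-5
Event 6 (EXEC): [MAIN] PC=2: DEC 4 -> ACC=-9
Event 7 (EXEC): [MAIN] PC=3: INC 1 -> ACC=-8
Event 8 (EXEC): [MAIN] PC=4: DEC 4 -> ACC=-12
Event 9 (EXEC): [MAIN] PC=5: NOP
Event 10 (EXEC): [MAIN] PC=6: HALT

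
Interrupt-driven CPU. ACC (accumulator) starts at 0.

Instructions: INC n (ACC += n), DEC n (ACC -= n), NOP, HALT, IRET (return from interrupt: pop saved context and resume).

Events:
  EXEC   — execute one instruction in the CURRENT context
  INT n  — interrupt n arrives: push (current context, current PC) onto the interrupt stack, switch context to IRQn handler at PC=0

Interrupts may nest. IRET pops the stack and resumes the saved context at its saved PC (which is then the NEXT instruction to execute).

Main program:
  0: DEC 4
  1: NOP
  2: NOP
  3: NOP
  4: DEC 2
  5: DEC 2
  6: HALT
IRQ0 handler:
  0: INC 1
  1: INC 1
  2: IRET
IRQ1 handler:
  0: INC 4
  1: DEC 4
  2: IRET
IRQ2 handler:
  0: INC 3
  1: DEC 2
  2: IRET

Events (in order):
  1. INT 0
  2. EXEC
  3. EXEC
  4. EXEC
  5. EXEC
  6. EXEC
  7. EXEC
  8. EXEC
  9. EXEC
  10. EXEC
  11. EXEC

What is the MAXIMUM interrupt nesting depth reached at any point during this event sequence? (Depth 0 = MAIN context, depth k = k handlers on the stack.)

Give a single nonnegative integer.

Event 1 (INT 0): INT 0 arrives: push (MAIN, PC=0), enter IRQ0 at PC=0 (depth now 1) [depth=1]
Event 2 (EXEC): [IRQ0] PC=0: INC 1 -> ACC=1 [depth=1]
Event 3 (EXEC): [IRQ0] PC=1: INC 1 -> ACC=2 [depth=1]
Event 4 (EXEC): [IRQ0] PC=2: IRET -> resume MAIN at PC=0 (depth now 0) [depth=0]
Event 5 (EXEC): [MAIN] PC=0: DEC 4 -> ACC=-2 [depth=0]
Event 6 (EXEC): [MAIN] PC=1: NOP [depth=0]
Event 7 (EXEC): [MAIN] PC=2: NOP [depth=0]
Event 8 (EXEC): [MAIN] PC=3: NOP [depth=0]
Event 9 (EXEC): [MAIN] PC=4: DEC 2 -> ACC=-4 [depth=0]
Event 10 (EXEC): [MAIN] PC=5: DEC 2 -> ACC=-6 [depth=0]
Event 11 (EXEC): [MAIN] PC=6: HALT [depth=0]
Max depth observed: 1

Answer: 1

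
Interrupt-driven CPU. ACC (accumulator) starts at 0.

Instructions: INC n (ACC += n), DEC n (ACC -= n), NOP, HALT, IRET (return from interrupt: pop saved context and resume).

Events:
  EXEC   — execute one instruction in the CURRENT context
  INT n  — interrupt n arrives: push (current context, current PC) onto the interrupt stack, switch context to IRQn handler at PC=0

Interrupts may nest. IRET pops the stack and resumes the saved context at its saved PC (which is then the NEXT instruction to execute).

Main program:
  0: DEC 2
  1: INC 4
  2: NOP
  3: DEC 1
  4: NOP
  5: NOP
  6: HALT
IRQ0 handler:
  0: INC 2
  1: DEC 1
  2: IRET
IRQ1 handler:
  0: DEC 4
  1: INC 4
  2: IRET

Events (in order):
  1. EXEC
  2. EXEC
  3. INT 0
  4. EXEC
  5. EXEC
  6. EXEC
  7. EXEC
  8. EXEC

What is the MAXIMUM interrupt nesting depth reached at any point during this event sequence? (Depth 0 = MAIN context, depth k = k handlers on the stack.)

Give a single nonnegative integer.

Answer: 1

Derivation:
Event 1 (EXEC): [MAIN] PC=0: DEC 2 -> ACC=-2 [depth=0]
Event 2 (EXEC): [MAIN] PC=1: INC 4 -> ACC=2 [depth=0]
Event 3 (INT 0): INT 0 arrives: push (MAIN, PC=2), enter IRQ0 at PC=0 (depth now 1) [depth=1]
Event 4 (EXEC): [IRQ0] PC=0: INC 2 -> ACC=4 [depth=1]
Event 5 (EXEC): [IRQ0] PC=1: DEC 1 -> ACC=3 [depth=1]
Event 6 (EXEC): [IRQ0] PC=2: IRET -> resume MAIN at PC=2 (depth now 0) [depth=0]
Event 7 (EXEC): [MAIN] PC=2: NOP [depth=0]
Event 8 (EXEC): [MAIN] PC=3: DEC 1 -> ACC=2 [depth=0]
Max depth observed: 1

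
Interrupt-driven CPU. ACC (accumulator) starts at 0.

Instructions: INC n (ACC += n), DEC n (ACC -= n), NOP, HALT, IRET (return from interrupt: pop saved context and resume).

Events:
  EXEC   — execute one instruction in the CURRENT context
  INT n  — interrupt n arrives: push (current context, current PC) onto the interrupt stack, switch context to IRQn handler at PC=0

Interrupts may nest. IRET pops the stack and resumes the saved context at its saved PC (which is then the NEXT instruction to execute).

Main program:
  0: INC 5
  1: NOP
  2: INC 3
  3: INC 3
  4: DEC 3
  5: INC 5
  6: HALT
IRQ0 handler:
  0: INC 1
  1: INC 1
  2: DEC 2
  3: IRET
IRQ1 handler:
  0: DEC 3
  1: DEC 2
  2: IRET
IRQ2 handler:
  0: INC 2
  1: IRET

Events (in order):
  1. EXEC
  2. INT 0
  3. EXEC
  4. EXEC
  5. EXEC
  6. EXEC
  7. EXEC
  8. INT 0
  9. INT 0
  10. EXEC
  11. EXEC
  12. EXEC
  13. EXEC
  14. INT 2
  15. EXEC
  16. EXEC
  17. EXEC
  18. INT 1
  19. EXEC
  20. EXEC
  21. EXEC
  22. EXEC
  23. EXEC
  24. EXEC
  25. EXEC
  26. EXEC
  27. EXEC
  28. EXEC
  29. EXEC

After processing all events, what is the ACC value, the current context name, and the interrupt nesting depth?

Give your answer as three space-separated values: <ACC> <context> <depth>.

Answer: 10 MAIN 0

Derivation:
Event 1 (EXEC): [MAIN] PC=0: INC 5 -> ACC=5
Event 2 (INT 0): INT 0 arrives: push (MAIN, PC=1), enter IRQ0 at PC=0 (depth now 1)
Event 3 (EXEC): [IRQ0] PC=0: INC 1 -> ACC=6
Event 4 (EXEC): [IRQ0] PC=1: INC 1 -> ACC=7
Event 5 (EXEC): [IRQ0] PC=2: DEC 2 -> ACC=5
Event 6 (EXEC): [IRQ0] PC=3: IRET -> resume MAIN at PC=1 (depth now 0)
Event 7 (EXEC): [MAIN] PC=1: NOP
Event 8 (INT 0): INT 0 arrives: push (MAIN, PC=2), enter IRQ0 at PC=0 (depth now 1)
Event 9 (INT 0): INT 0 arrives: push (IRQ0, PC=0), enter IRQ0 at PC=0 (depth now 2)
Event 10 (EXEC): [IRQ0] PC=0: INC 1 -> ACC=6
Event 11 (EXEC): [IRQ0] PC=1: INC 1 -> ACC=7
Event 12 (EXEC): [IRQ0] PC=2: DEC 2 -> ACC=5
Event 13 (EXEC): [IRQ0] PC=3: IRET -> resume IRQ0 at PC=0 (depth now 1)
Event 14 (INT 2): INT 2 arrives: push (IRQ0, PC=0), enter IRQ2 at PC=0 (depth now 2)
Event 15 (EXEC): [IRQ2] PC=0: INC 2 -> ACC=7
Event 16 (EXEC): [IRQ2] PC=1: IRET -> resume IRQ0 at PC=0 (depth now 1)
Event 17 (EXEC): [IRQ0] PC=0: INC 1 -> ACC=8
Event 18 (INT 1): INT 1 arrives: push (IRQ0, PC=1), enter IRQ1 at PC=0 (depth now 2)
Event 19 (EXEC): [IRQ1] PC=0: DEC 3 -> ACC=5
Event 20 (EXEC): [IRQ1] PC=1: DEC 2 -> ACC=3
Event 21 (EXEC): [IRQ1] PC=2: IRET -> resume IRQ0 at PC=1 (depth now 1)
Event 22 (EXEC): [IRQ0] PC=1: INC 1 -> ACC=4
Event 23 (EXEC): [IRQ0] PC=2: DEC 2 -> ACC=2
Event 24 (EXEC): [IRQ0] PC=3: IRET -> resume MAIN at PC=2 (depth now 0)
Event 25 (EXEC): [MAIN] PC=2: INC 3 -> ACC=5
Event 26 (EXEC): [MAIN] PC=3: INC 3 -> ACC=8
Event 27 (EXEC): [MAIN] PC=4: DEC 3 -> ACC=5
Event 28 (EXEC): [MAIN] PC=5: INC 5 -> ACC=10
Event 29 (EXEC): [MAIN] PC=6: HALT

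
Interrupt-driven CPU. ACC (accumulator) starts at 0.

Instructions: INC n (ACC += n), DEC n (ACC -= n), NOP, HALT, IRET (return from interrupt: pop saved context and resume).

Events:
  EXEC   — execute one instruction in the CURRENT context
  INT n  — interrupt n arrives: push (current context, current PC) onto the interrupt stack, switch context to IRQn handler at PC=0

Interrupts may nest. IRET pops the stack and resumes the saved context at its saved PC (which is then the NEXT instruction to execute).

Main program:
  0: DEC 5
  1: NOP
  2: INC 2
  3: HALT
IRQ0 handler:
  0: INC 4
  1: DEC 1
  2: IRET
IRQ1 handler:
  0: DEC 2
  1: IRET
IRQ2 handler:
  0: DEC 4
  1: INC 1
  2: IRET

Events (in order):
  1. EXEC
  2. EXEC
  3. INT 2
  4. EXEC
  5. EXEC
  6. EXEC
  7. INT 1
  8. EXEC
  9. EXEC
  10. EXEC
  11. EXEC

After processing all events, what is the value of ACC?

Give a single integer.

Answer: -8

Derivation:
Event 1 (EXEC): [MAIN] PC=0: DEC 5 -> ACC=-5
Event 2 (EXEC): [MAIN] PC=1: NOP
Event 3 (INT 2): INT 2 arrives: push (MAIN, PC=2), enter IRQ2 at PC=0 (depth now 1)
Event 4 (EXEC): [IRQ2] PC=0: DEC 4 -> ACC=-9
Event 5 (EXEC): [IRQ2] PC=1: INC 1 -> ACC=-8
Event 6 (EXEC): [IRQ2] PC=2: IRET -> resume MAIN at PC=2 (depth now 0)
Event 7 (INT 1): INT 1 arrives: push (MAIN, PC=2), enter IRQ1 at PC=0 (depth now 1)
Event 8 (EXEC): [IRQ1] PC=0: DEC 2 -> ACC=-10
Event 9 (EXEC): [IRQ1] PC=1: IRET -> resume MAIN at PC=2 (depth now 0)
Event 10 (EXEC): [MAIN] PC=2: INC 2 -> ACC=-8
Event 11 (EXEC): [MAIN] PC=3: HALT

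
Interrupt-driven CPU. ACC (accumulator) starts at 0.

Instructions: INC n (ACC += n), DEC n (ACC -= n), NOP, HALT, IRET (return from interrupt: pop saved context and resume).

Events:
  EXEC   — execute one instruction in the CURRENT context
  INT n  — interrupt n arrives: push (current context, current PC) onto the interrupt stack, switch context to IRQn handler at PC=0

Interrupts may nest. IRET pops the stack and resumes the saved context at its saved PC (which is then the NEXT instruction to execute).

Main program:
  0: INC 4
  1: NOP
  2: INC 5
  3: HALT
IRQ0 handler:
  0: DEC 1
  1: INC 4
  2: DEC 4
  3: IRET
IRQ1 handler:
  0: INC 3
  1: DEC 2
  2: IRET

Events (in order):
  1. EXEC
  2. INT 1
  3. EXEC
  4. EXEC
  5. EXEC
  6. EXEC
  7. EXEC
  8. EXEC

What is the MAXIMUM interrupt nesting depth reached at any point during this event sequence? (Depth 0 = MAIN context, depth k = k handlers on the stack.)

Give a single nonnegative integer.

Answer: 1

Derivation:
Event 1 (EXEC): [MAIN] PC=0: INC 4 -> ACC=4 [depth=0]
Event 2 (INT 1): INT 1 arrives: push (MAIN, PC=1), enter IRQ1 at PC=0 (depth now 1) [depth=1]
Event 3 (EXEC): [IRQ1] PC=0: INC 3 -> ACC=7 [depth=1]
Event 4 (EXEC): [IRQ1] PC=1: DEC 2 -> ACC=5 [depth=1]
Event 5 (EXEC): [IRQ1] PC=2: IRET -> resume MAIN at PC=1 (depth now 0) [depth=0]
Event 6 (EXEC): [MAIN] PC=1: NOP [depth=0]
Event 7 (EXEC): [MAIN] PC=2: INC 5 -> ACC=10 [depth=0]
Event 8 (EXEC): [MAIN] PC=3: HALT [depth=0]
Max depth observed: 1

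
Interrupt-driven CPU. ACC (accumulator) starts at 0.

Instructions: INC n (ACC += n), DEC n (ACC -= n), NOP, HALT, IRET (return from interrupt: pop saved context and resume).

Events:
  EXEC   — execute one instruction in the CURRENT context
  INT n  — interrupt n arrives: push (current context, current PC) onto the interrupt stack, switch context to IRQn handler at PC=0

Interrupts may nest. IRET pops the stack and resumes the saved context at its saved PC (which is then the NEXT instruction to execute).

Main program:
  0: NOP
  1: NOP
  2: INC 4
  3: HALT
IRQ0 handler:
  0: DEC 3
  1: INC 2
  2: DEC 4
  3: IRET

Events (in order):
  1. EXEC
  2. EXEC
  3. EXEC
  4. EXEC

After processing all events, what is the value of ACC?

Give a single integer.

Event 1 (EXEC): [MAIN] PC=0: NOP
Event 2 (EXEC): [MAIN] PC=1: NOP
Event 3 (EXEC): [MAIN] PC=2: INC 4 -> ACC=4
Event 4 (EXEC): [MAIN] PC=3: HALT

Answer: 4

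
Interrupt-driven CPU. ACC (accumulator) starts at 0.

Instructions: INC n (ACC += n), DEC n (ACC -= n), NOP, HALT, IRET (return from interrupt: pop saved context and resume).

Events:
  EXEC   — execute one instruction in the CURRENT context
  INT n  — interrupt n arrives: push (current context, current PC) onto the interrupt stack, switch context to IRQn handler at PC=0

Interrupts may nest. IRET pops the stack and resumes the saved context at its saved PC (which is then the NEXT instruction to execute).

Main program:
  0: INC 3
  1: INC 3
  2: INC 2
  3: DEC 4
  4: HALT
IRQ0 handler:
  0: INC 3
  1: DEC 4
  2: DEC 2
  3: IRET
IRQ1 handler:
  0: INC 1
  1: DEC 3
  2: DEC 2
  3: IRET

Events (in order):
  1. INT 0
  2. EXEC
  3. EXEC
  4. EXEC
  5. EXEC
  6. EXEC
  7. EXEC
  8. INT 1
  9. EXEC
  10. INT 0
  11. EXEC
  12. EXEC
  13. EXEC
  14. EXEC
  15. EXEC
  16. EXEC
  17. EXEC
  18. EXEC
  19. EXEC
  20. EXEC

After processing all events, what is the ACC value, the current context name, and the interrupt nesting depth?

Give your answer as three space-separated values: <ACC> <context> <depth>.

Answer: -6 MAIN 0

Derivation:
Event 1 (INT 0): INT 0 arrives: push (MAIN, PC=0), enter IRQ0 at PC=0 (depth now 1)
Event 2 (EXEC): [IRQ0] PC=0: INC 3 -> ACC=3
Event 3 (EXEC): [IRQ0] PC=1: DEC 4 -> ACC=-1
Event 4 (EXEC): [IRQ0] PC=2: DEC 2 -> ACC=-3
Event 5 (EXEC): [IRQ0] PC=3: IRET -> resume MAIN at PC=0 (depth now 0)
Event 6 (EXEC): [MAIN] PC=0: INC 3 -> ACC=0
Event 7 (EXEC): [MAIN] PC=1: INC 3 -> ACC=3
Event 8 (INT 1): INT 1 arrives: push (MAIN, PC=2), enter IRQ1 at PC=0 (depth now 1)
Event 9 (EXEC): [IRQ1] PC=0: INC 1 -> ACC=4
Event 10 (INT 0): INT 0 arrives: push (IRQ1, PC=1), enter IRQ0 at PC=0 (depth now 2)
Event 11 (EXEC): [IRQ0] PC=0: INC 3 -> ACC=7
Event 12 (EXEC): [IRQ0] PC=1: DEC 4 -> ACC=3
Event 13 (EXEC): [IRQ0] PC=2: DEC 2 -> ACC=1
Event 14 (EXEC): [IRQ0] PC=3: IRET -> resume IRQ1 at PC=1 (depth now 1)
Event 15 (EXEC): [IRQ1] PC=1: DEC 3 -> ACC=-2
Event 16 (EXEC): [IRQ1] PC=2: DEC 2 -> ACC=-4
Event 17 (EXEC): [IRQ1] PC=3: IRET -> resume MAIN at PC=2 (depth now 0)
Event 18 (EXEC): [MAIN] PC=2: INC 2 -> ACC=-2
Event 19 (EXEC): [MAIN] PC=3: DEC 4 -> ACC=-6
Event 20 (EXEC): [MAIN] PC=4: HALT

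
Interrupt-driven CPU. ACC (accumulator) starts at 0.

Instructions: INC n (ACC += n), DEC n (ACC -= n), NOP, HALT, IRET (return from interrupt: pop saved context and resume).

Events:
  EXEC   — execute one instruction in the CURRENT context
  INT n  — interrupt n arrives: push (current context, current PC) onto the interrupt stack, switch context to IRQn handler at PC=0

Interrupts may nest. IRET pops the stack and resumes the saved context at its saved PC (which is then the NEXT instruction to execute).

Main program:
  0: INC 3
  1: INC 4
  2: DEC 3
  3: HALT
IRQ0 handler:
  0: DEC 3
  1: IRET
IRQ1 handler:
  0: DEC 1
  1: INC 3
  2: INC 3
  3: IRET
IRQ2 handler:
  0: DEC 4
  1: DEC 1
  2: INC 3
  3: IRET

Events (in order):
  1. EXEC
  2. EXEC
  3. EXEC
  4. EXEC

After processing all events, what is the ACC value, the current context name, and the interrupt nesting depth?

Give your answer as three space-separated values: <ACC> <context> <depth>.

Event 1 (EXEC): [MAIN] PC=0: INC 3 -> ACC=3
Event 2 (EXEC): [MAIN] PC=1: INC 4 -> ACC=7
Event 3 (EXEC): [MAIN] PC=2: DEC 3 -> ACC=4
Event 4 (EXEC): [MAIN] PC=3: HALT

Answer: 4 MAIN 0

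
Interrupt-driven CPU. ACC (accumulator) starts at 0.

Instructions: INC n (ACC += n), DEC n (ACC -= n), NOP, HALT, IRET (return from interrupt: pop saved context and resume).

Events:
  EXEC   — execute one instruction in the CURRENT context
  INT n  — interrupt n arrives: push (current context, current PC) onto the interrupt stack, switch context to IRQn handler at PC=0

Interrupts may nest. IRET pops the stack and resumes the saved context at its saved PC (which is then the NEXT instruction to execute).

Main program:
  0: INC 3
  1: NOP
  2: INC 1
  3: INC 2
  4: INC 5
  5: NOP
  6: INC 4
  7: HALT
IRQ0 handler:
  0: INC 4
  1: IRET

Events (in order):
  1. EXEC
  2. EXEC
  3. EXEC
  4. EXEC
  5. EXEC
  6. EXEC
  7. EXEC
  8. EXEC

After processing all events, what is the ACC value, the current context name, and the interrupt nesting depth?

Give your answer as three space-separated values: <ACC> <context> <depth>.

Event 1 (EXEC): [MAIN] PC=0: INC 3 -> ACC=3
Event 2 (EXEC): [MAIN] PC=1: NOP
Event 3 (EXEC): [MAIN] PC=2: INC 1 -> ACC=4
Event 4 (EXEC): [MAIN] PC=3: INC 2 -> ACC=6
Event 5 (EXEC): [MAIN] PC=4: INC 5 -> ACC=11
Event 6 (EXEC): [MAIN] PC=5: NOP
Event 7 (EXEC): [MAIN] PC=6: INC 4 -> ACC=15
Event 8 (EXEC): [MAIN] PC=7: HALT

Answer: 15 MAIN 0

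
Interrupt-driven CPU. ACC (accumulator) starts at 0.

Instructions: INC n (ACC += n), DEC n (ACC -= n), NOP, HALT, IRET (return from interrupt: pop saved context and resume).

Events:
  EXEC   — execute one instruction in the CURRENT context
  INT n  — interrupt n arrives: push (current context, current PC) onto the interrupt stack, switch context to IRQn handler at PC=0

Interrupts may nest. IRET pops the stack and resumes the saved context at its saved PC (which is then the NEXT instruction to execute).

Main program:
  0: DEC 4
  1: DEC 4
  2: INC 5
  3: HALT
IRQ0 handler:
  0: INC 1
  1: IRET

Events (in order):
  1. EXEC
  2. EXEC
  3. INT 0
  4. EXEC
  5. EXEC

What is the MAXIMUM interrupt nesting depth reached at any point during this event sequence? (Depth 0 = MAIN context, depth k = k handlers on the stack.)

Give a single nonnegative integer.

Event 1 (EXEC): [MAIN] PC=0: DEC 4 -> ACC=-4 [depth=0]
Event 2 (EXEC): [MAIN] PC=1: DEC 4 -> ACC=-8 [depth=0]
Event 3 (INT 0): INT 0 arrives: push (MAIN, PC=2), enter IRQ0 at PC=0 (depth now 1) [depth=1]
Event 4 (EXEC): [IRQ0] PC=0: INC 1 -> ACC=-7 [depth=1]
Event 5 (EXEC): [IRQ0] PC=1: IRET -> resume MAIN at PC=2 (depth now 0) [depth=0]
Max depth observed: 1

Answer: 1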